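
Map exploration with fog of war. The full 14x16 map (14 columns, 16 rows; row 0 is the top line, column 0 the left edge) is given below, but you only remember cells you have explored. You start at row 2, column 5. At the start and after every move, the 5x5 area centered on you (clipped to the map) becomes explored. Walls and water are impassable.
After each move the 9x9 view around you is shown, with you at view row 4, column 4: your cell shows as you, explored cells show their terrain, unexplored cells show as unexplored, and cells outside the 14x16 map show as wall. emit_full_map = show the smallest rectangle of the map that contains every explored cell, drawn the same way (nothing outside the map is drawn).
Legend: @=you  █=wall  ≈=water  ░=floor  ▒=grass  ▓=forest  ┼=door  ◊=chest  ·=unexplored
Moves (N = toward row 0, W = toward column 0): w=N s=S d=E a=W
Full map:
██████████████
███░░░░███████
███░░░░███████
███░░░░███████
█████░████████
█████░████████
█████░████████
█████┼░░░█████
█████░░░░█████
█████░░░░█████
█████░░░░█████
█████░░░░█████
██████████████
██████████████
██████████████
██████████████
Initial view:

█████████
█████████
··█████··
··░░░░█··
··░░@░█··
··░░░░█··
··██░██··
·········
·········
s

█████████
··█████··
··░░░░█··
··░░░░█··
··░░@░█··
··██░██··
··██░██··
·········
·········

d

█████████
·█████···
·░░░░██··
·░░░░██··
·░░░@██··
·██░███··
·██░███··
·········
·········

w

█████████
█████████
·██████··
·░░░░██··
·░░░@██··
·░░░░██··
·██░███··
·██░███··
·········

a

█████████
█████████
··██████·
··░░░░██·
··░░@░██·
··░░░░██·
··██░███·
··██░███·
·········

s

█████████
··██████·
··░░░░██·
··░░░░██·
··░░@░██·
··██░███·
··██░███·
·········
·········

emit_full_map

██████
░░░░██
░░░░██
░░@░██
██░███
██░███

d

█████████
·██████··
·░░░░██··
·░░░░██··
·░░░@██··
·██░███··
·██░███··
·········
·········

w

█████████
█████████
·██████··
·░░░░██··
·░░░@██··
·░░░░██··
·██░███··
·██░███··
·········

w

█████████
█████████
█████████
·██████··
·░░░@██··
·░░░░██··
·░░░░██··
·██░███··
·██░███··


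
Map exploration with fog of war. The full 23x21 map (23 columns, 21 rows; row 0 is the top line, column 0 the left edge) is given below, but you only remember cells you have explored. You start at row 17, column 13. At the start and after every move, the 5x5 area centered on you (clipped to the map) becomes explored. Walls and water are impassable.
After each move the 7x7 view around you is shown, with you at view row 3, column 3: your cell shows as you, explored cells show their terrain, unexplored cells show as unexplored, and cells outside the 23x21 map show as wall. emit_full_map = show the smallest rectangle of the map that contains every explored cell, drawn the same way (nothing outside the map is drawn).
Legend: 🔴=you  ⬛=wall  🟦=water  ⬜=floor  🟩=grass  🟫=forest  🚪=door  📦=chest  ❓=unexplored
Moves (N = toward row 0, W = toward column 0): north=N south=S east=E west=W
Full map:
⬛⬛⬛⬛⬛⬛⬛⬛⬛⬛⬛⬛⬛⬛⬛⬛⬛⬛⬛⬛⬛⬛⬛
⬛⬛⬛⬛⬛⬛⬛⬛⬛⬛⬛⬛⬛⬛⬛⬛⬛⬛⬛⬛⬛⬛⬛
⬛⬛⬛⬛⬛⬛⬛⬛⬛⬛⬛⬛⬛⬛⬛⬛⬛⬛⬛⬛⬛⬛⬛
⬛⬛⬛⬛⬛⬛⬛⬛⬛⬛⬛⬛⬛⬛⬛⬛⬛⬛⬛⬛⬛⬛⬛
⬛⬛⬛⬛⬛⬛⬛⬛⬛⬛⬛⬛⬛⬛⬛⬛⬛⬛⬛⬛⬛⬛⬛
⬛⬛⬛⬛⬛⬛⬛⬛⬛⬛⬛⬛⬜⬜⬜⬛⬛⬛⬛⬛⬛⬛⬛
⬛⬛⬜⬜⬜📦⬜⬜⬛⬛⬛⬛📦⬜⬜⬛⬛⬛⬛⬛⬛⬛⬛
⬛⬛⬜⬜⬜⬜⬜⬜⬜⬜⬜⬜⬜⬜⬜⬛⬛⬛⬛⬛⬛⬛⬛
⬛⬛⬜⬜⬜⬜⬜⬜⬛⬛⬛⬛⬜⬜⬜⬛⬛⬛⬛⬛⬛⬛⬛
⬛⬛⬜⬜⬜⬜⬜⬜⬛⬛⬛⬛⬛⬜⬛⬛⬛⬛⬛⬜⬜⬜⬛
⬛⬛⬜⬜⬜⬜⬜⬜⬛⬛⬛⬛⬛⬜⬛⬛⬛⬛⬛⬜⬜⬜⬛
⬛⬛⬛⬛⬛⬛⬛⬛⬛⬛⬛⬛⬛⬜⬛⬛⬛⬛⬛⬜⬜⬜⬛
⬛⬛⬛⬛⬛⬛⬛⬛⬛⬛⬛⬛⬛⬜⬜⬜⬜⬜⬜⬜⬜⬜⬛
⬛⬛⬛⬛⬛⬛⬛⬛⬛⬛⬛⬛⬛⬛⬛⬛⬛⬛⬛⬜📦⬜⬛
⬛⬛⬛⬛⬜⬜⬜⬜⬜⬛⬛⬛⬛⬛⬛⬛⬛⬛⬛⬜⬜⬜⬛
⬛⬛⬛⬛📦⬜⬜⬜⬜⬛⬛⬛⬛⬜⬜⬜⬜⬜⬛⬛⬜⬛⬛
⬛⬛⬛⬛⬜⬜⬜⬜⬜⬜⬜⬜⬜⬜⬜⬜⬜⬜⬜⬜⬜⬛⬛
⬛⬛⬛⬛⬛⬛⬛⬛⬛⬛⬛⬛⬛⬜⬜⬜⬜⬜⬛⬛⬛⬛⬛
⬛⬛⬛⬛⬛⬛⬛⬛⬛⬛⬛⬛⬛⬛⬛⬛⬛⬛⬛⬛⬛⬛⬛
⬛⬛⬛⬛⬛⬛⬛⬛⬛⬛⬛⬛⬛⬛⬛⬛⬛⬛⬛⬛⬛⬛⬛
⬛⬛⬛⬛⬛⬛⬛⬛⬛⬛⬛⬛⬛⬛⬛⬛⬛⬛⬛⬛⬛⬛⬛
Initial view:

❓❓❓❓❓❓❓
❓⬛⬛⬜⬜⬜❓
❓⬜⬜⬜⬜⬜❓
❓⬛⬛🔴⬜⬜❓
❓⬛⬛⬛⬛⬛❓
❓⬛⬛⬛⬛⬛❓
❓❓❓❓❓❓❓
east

❓❓❓❓❓❓❓
⬛⬛⬜⬜⬜⬜❓
⬜⬜⬜⬜⬜⬜❓
⬛⬛⬜🔴⬜⬜❓
⬛⬛⬛⬛⬛⬛❓
⬛⬛⬛⬛⬛⬛❓
❓❓❓❓❓❓❓

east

❓❓❓❓❓❓❓
⬛⬜⬜⬜⬜⬜❓
⬜⬜⬜⬜⬜⬜❓
⬛⬜⬜🔴⬜⬜❓
⬛⬛⬛⬛⬛⬛❓
⬛⬛⬛⬛⬛⬛❓
❓❓❓❓❓❓❓

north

❓❓❓❓❓❓❓
❓⬛⬛⬛⬛⬛❓
⬛⬜⬜⬜⬜⬜❓
⬜⬜⬜🔴⬜⬜❓
⬛⬜⬜⬜⬜⬜❓
⬛⬛⬛⬛⬛⬛❓
⬛⬛⬛⬛⬛⬛❓

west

❓❓❓❓❓❓❓
❓⬛⬛⬛⬛⬛⬛
⬛⬛⬜⬜⬜⬜⬜
⬜⬜⬜🔴⬜⬜⬜
⬛⬛⬜⬜⬜⬜⬜
⬛⬛⬛⬛⬛⬛⬛
⬛⬛⬛⬛⬛⬛⬛

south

❓⬛⬛⬛⬛⬛⬛
⬛⬛⬜⬜⬜⬜⬜
⬜⬜⬜⬜⬜⬜⬜
⬛⬛⬜🔴⬜⬜⬜
⬛⬛⬛⬛⬛⬛⬛
⬛⬛⬛⬛⬛⬛⬛
❓❓❓❓❓❓❓

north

❓❓❓❓❓❓❓
❓⬛⬛⬛⬛⬛⬛
⬛⬛⬜⬜⬜⬜⬜
⬜⬜⬜🔴⬜⬜⬜
⬛⬛⬜⬜⬜⬜⬜
⬛⬛⬛⬛⬛⬛⬛
⬛⬛⬛⬛⬛⬛⬛

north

❓❓❓❓❓❓❓
❓⬛⬛⬛⬛⬛❓
❓⬛⬛⬛⬛⬛⬛
⬛⬛⬜🔴⬜⬜⬜
⬜⬜⬜⬜⬜⬜⬜
⬛⬛⬜⬜⬜⬜⬜
⬛⬛⬛⬛⬛⬛⬛

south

❓⬛⬛⬛⬛⬛❓
❓⬛⬛⬛⬛⬛⬛
⬛⬛⬜⬜⬜⬜⬜
⬜⬜⬜🔴⬜⬜⬜
⬛⬛⬜⬜⬜⬜⬜
⬛⬛⬛⬛⬛⬛⬛
⬛⬛⬛⬛⬛⬛⬛

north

❓❓❓❓❓❓❓
❓⬛⬛⬛⬛⬛❓
❓⬛⬛⬛⬛⬛⬛
⬛⬛⬜🔴⬜⬜⬜
⬜⬜⬜⬜⬜⬜⬜
⬛⬛⬜⬜⬜⬜⬜
⬛⬛⬛⬛⬛⬛⬛

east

❓❓❓❓❓❓❓
⬛⬛⬛⬛⬛⬛❓
⬛⬛⬛⬛⬛⬛❓
⬛⬜⬜🔴⬜⬜❓
⬜⬜⬜⬜⬜⬜❓
⬛⬜⬜⬜⬜⬜❓
⬛⬛⬛⬛⬛⬛❓

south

⬛⬛⬛⬛⬛⬛❓
⬛⬛⬛⬛⬛⬛❓
⬛⬜⬜⬜⬜⬜❓
⬜⬜⬜🔴⬜⬜❓
⬛⬜⬜⬜⬜⬜❓
⬛⬛⬛⬛⬛⬛❓
⬛⬛⬛⬛⬛⬛❓

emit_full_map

❓⬛⬛⬛⬛⬛⬛
❓⬛⬛⬛⬛⬛⬛
⬛⬛⬜⬜⬜⬜⬜
⬜⬜⬜⬜🔴⬜⬜
⬛⬛⬜⬜⬜⬜⬜
⬛⬛⬛⬛⬛⬛⬛
⬛⬛⬛⬛⬛⬛⬛

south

⬛⬛⬛⬛⬛⬛❓
⬛⬜⬜⬜⬜⬜❓
⬜⬜⬜⬜⬜⬜❓
⬛⬜⬜🔴⬜⬜❓
⬛⬛⬛⬛⬛⬛❓
⬛⬛⬛⬛⬛⬛❓
❓❓❓❓❓❓❓

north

⬛⬛⬛⬛⬛⬛❓
⬛⬛⬛⬛⬛⬛❓
⬛⬜⬜⬜⬜⬜❓
⬜⬜⬜🔴⬜⬜❓
⬛⬜⬜⬜⬜⬜❓
⬛⬛⬛⬛⬛⬛❓
⬛⬛⬛⬛⬛⬛❓

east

⬛⬛⬛⬛⬛❓❓
⬛⬛⬛⬛⬛⬛❓
⬜⬜⬜⬜⬜⬛❓
⬜⬜⬜🔴⬜⬜❓
⬜⬜⬜⬜⬜⬛❓
⬛⬛⬛⬛⬛⬛❓
⬛⬛⬛⬛⬛❓❓

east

⬛⬛⬛⬛❓❓❓
⬛⬛⬛⬛⬛⬜❓
⬜⬜⬜⬜⬛⬛❓
⬜⬜⬜🔴⬜⬜❓
⬜⬜⬜⬜⬛⬛❓
⬛⬛⬛⬛⬛⬛❓
⬛⬛⬛⬛❓❓❓

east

⬛⬛⬛❓❓❓❓
⬛⬛⬛⬛⬜⬜❓
⬜⬜⬜⬛⬛⬜❓
⬜⬜⬜🔴⬜⬜❓
⬜⬜⬜⬛⬛⬛❓
⬛⬛⬛⬛⬛⬛❓
⬛⬛⬛❓❓❓❓

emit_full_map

❓⬛⬛⬛⬛⬛⬛❓❓❓
❓⬛⬛⬛⬛⬛⬛⬛⬜⬜
⬛⬛⬜⬜⬜⬜⬜⬛⬛⬜
⬜⬜⬜⬜⬜⬜⬜🔴⬜⬜
⬛⬛⬜⬜⬜⬜⬜⬛⬛⬛
⬛⬛⬛⬛⬛⬛⬛⬛⬛⬛
⬛⬛⬛⬛⬛⬛⬛❓❓❓

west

⬛⬛⬛⬛❓❓❓
⬛⬛⬛⬛⬛⬜⬜
⬜⬜⬜⬜⬛⬛⬜
⬜⬜⬜🔴⬜⬜⬜
⬜⬜⬜⬜⬛⬛⬛
⬛⬛⬛⬛⬛⬛⬛
⬛⬛⬛⬛❓❓❓

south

⬛⬛⬛⬛⬛⬜⬜
⬜⬜⬜⬜⬛⬛⬜
⬜⬜⬜⬜⬜⬜⬜
⬜⬜⬜🔴⬛⬛⬛
⬛⬛⬛⬛⬛⬛⬛
⬛⬛⬛⬛⬛⬛❓
❓❓❓❓❓❓❓

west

⬛⬛⬛⬛⬛⬛⬜
⬜⬜⬜⬜⬜⬛⬛
⬜⬜⬜⬜⬜⬜⬜
⬜⬜⬜🔴⬜⬛⬛
⬛⬛⬛⬛⬛⬛⬛
⬛⬛⬛⬛⬛⬛⬛
❓❓❓❓❓❓❓

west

⬛⬛⬛⬛⬛⬛⬛
⬛⬜⬜⬜⬜⬜⬛
⬜⬜⬜⬜⬜⬜⬜
⬛⬜⬜🔴⬜⬜⬛
⬛⬛⬛⬛⬛⬛⬛
⬛⬛⬛⬛⬛⬛⬛
❓❓❓❓❓❓❓

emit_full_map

❓⬛⬛⬛⬛⬛⬛❓❓❓
❓⬛⬛⬛⬛⬛⬛⬛⬜⬜
⬛⬛⬜⬜⬜⬜⬜⬛⬛⬜
⬜⬜⬜⬜⬜⬜⬜⬜⬜⬜
⬛⬛⬜⬜🔴⬜⬜⬛⬛⬛
⬛⬛⬛⬛⬛⬛⬛⬛⬛⬛
⬛⬛⬛⬛⬛⬛⬛⬛⬛❓


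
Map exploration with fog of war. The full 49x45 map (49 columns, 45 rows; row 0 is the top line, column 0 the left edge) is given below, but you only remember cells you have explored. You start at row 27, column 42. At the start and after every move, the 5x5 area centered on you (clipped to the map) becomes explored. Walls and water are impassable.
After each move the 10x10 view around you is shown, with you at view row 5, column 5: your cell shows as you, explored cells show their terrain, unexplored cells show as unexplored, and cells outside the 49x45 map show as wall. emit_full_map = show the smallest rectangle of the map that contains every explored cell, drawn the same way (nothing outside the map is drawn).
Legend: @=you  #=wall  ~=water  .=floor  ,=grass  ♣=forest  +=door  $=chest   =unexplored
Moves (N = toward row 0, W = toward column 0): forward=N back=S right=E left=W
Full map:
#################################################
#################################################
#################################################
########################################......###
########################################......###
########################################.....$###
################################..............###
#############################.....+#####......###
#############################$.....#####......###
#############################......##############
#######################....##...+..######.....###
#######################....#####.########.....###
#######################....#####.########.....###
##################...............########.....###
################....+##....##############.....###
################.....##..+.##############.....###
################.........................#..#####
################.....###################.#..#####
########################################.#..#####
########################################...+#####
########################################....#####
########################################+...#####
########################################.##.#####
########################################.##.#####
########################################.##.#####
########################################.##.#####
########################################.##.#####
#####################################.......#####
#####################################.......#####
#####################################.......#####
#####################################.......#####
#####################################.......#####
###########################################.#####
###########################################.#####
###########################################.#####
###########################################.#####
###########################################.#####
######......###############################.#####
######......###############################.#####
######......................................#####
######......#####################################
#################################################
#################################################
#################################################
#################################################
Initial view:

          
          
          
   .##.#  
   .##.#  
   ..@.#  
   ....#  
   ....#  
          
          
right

          
          
          
  .##.##  
  .##.##  
  ...@##  
  ....##  
  ....##  
          
          

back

          
          
  .##.##  
  .##.##  
  ....##  
  ...@##  
  ....##  
   ...##  
          
          

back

          
  .##.##  
  .##.##  
  ....##  
  ....##  
  ...@##  
   ...##  
   ...##  
          
          

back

  .##.##  
  .##.##  
  ....##  
  ....##  
  ....##  
   ..@##  
   ...##  
   ##.##  
          
          

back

  .##.##  
  ....##  
  ....##  
  ....##  
   ...##  
   ..@##  
   ##.##  
   ##.##  
          
          

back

  ....##  
  ....##  
  ....##  
   ...##  
   ...##  
   ##@##  
   ##.##  
   ##.##  
          
          

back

  ....##  
  ....##  
   ...##  
   ...##  
   ##.##  
   ##@##  
   ##.##  
   ##.##  
          
          

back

  ....##  
   ...##  
   ...##  
   ##.##  
   ##.##  
   ##@##  
   ##.##  
   ##.##  
          
          

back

   ...##  
   ...##  
   ##.##  
   ##.##  
   ##.##  
   ##@##  
   ##.##  
   ##.##  
          
          

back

   ...##  
   ##.##  
   ##.##  
   ##.##  
   ##.##  
   ##@##  
   ##.##  
   ##.##  
          
          

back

   ##.##  
   ##.##  
   ##.##  
   ##.##  
   ##.##  
   ##@##  
   ##.##  
   ...##  
          
          

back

   ##.##  
   ##.##  
   ##.##  
   ##.##  
   ##.##  
   ##@##  
   ...##  
   #####  
          
          

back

   ##.##  
   ##.##  
   ##.##  
   ##.##  
   ##.##  
   ..@##  
   #####  
   #####  
          
          

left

    ##.## 
    ##.## 
    ##.## 
   ###.## 
   ###.## 
   ..@.## 
   ###### 
   ###### 
          
          

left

     ##.##
     ##.##
     ##.##
   ####.##
   ####.##
   ..@..##
   #######
   #######
          
          

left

      ##.#
      ##.#
      ##.#
   #####.#
   #####.#
   ..@...#
   #######
   #######
          
          

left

       ##.
       ##.
       ##.
   ######.
   ######.
   ..@....
   #######
   #######
          
          

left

        ##
        ##
        ##
   #######
   #######
   ..@....
   #######
   #######
          
          

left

         #
         #
         #
   #######
   #######
   ..@....
   #######
   #######
          
          

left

          
          
          
   #######
   #######
   ..@....
   #######
   #######
          
          

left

          
          
          
   #######
   #######
   ..@....
   #######
   #######
          
          

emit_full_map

       .##.##
       .##.##
       ....##
       ....##
       ....##
        ...##
        ...##
        ##.##
        ##.##
        ##.##
        ##.##
        ##.##
##########.##
##########.##
..@........##
#############
#############

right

          
          
          
  ########
  ########
  ...@....
  ########
  ########
          
          


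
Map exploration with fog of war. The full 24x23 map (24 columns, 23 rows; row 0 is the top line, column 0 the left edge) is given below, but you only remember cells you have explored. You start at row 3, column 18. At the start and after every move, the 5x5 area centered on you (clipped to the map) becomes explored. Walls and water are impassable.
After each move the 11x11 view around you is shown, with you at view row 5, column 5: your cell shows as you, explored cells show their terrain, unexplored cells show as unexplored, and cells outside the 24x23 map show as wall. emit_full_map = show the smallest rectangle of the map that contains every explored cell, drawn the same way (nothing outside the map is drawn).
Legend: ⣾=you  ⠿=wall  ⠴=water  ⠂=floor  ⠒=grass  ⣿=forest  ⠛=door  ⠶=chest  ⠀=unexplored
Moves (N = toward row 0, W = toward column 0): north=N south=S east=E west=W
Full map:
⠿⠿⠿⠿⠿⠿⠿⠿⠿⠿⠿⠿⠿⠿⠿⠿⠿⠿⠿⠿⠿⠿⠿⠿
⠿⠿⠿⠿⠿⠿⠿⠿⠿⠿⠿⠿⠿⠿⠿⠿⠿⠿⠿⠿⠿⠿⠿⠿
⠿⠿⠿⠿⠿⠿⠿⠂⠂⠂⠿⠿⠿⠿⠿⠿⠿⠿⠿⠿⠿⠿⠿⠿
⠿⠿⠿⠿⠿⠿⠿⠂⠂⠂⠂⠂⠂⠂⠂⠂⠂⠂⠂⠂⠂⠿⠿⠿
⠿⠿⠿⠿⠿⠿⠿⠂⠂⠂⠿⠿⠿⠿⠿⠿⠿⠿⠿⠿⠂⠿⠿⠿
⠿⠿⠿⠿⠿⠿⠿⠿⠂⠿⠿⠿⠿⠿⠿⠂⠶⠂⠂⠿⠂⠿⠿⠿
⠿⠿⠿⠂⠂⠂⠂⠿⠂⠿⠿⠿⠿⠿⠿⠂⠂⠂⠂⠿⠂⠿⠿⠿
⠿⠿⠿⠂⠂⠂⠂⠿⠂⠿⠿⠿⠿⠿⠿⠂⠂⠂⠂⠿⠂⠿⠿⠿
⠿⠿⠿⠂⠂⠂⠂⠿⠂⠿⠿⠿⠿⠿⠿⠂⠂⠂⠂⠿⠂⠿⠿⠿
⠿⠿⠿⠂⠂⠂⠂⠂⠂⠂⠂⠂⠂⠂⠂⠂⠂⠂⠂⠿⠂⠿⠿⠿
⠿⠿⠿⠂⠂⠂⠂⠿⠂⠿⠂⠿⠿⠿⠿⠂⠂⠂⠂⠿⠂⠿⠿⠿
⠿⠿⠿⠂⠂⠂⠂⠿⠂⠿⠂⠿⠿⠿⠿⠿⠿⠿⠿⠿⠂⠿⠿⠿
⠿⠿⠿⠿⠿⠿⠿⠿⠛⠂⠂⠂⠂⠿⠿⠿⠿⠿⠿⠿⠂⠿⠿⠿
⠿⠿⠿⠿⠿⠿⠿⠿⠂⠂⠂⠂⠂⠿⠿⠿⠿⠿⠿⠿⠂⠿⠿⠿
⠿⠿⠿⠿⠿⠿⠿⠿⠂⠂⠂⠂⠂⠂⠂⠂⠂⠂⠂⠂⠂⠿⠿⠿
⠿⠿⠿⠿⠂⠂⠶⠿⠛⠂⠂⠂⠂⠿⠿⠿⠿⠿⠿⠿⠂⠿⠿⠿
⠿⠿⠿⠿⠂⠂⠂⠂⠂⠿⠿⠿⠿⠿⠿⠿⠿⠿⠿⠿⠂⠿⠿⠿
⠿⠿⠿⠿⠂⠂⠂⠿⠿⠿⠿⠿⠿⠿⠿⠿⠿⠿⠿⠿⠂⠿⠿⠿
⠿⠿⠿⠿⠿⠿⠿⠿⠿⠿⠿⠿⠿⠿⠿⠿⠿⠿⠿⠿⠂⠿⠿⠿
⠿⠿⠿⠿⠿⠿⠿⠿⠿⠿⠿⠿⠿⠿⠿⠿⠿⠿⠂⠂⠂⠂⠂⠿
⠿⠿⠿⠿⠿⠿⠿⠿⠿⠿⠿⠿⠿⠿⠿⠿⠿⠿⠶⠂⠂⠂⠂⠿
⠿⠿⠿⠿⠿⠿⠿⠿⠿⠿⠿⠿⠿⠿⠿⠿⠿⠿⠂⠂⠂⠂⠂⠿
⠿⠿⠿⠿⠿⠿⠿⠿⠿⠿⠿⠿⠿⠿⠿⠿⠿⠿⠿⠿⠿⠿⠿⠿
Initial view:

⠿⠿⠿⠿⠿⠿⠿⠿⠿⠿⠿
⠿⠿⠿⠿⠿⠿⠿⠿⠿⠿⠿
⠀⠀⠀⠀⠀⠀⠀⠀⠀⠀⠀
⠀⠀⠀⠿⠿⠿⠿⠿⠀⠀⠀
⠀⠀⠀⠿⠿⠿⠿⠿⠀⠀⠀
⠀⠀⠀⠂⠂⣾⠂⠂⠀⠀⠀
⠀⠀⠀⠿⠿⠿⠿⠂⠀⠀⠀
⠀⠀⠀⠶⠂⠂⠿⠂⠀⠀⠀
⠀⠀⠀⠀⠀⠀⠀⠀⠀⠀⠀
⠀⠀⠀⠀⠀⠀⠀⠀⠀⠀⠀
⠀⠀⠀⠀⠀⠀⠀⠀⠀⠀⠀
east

⠿⠿⠿⠿⠿⠿⠿⠿⠿⠿⠿
⠿⠿⠿⠿⠿⠿⠿⠿⠿⠿⠿
⠀⠀⠀⠀⠀⠀⠀⠀⠀⠀⠿
⠀⠀⠿⠿⠿⠿⠿⠿⠀⠀⠿
⠀⠀⠿⠿⠿⠿⠿⠿⠀⠀⠿
⠀⠀⠂⠂⠂⣾⠂⠿⠀⠀⠿
⠀⠀⠿⠿⠿⠿⠂⠿⠀⠀⠿
⠀⠀⠶⠂⠂⠿⠂⠿⠀⠀⠿
⠀⠀⠀⠀⠀⠀⠀⠀⠀⠀⠿
⠀⠀⠀⠀⠀⠀⠀⠀⠀⠀⠿
⠀⠀⠀⠀⠀⠀⠀⠀⠀⠀⠿

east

⠿⠿⠿⠿⠿⠿⠿⠿⠿⠿⠿
⠿⠿⠿⠿⠿⠿⠿⠿⠿⠿⠿
⠀⠀⠀⠀⠀⠀⠀⠀⠀⠿⠿
⠀⠿⠿⠿⠿⠿⠿⠿⠀⠿⠿
⠀⠿⠿⠿⠿⠿⠿⠿⠀⠿⠿
⠀⠂⠂⠂⠂⣾⠿⠿⠀⠿⠿
⠀⠿⠿⠿⠿⠂⠿⠿⠀⠿⠿
⠀⠶⠂⠂⠿⠂⠿⠿⠀⠿⠿
⠀⠀⠀⠀⠀⠀⠀⠀⠀⠿⠿
⠀⠀⠀⠀⠀⠀⠀⠀⠀⠿⠿
⠀⠀⠀⠀⠀⠀⠀⠀⠀⠿⠿

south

⠿⠿⠿⠿⠿⠿⠿⠿⠿⠿⠿
⠀⠀⠀⠀⠀⠀⠀⠀⠀⠿⠿
⠀⠿⠿⠿⠿⠿⠿⠿⠀⠿⠿
⠀⠿⠿⠿⠿⠿⠿⠿⠀⠿⠿
⠀⠂⠂⠂⠂⠂⠿⠿⠀⠿⠿
⠀⠿⠿⠿⠿⣾⠿⠿⠀⠿⠿
⠀⠶⠂⠂⠿⠂⠿⠿⠀⠿⠿
⠀⠀⠀⠂⠿⠂⠿⠿⠀⠿⠿
⠀⠀⠀⠀⠀⠀⠀⠀⠀⠿⠿
⠀⠀⠀⠀⠀⠀⠀⠀⠀⠿⠿
⠀⠀⠀⠀⠀⠀⠀⠀⠀⠿⠿

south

⠀⠀⠀⠀⠀⠀⠀⠀⠀⠿⠿
⠀⠿⠿⠿⠿⠿⠿⠿⠀⠿⠿
⠀⠿⠿⠿⠿⠿⠿⠿⠀⠿⠿
⠀⠂⠂⠂⠂⠂⠿⠿⠀⠿⠿
⠀⠿⠿⠿⠿⠂⠿⠿⠀⠿⠿
⠀⠶⠂⠂⠿⣾⠿⠿⠀⠿⠿
⠀⠀⠀⠂⠿⠂⠿⠿⠀⠿⠿
⠀⠀⠀⠂⠿⠂⠿⠿⠀⠿⠿
⠀⠀⠀⠀⠀⠀⠀⠀⠀⠿⠿
⠀⠀⠀⠀⠀⠀⠀⠀⠀⠿⠿
⠀⠀⠀⠀⠀⠀⠀⠀⠀⠿⠿

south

⠀⠿⠿⠿⠿⠿⠿⠿⠀⠿⠿
⠀⠿⠿⠿⠿⠿⠿⠿⠀⠿⠿
⠀⠂⠂⠂⠂⠂⠿⠿⠀⠿⠿
⠀⠿⠿⠿⠿⠂⠿⠿⠀⠿⠿
⠀⠶⠂⠂⠿⠂⠿⠿⠀⠿⠿
⠀⠀⠀⠂⠿⣾⠿⠿⠀⠿⠿
⠀⠀⠀⠂⠿⠂⠿⠿⠀⠿⠿
⠀⠀⠀⠂⠿⠂⠿⠿⠀⠿⠿
⠀⠀⠀⠀⠀⠀⠀⠀⠀⠿⠿
⠀⠀⠀⠀⠀⠀⠀⠀⠀⠿⠿
⠀⠀⠀⠀⠀⠀⠀⠀⠀⠿⠿

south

⠀⠿⠿⠿⠿⠿⠿⠿⠀⠿⠿
⠀⠂⠂⠂⠂⠂⠿⠿⠀⠿⠿
⠀⠿⠿⠿⠿⠂⠿⠿⠀⠿⠿
⠀⠶⠂⠂⠿⠂⠿⠿⠀⠿⠿
⠀⠀⠀⠂⠿⠂⠿⠿⠀⠿⠿
⠀⠀⠀⠂⠿⣾⠿⠿⠀⠿⠿
⠀⠀⠀⠂⠿⠂⠿⠿⠀⠿⠿
⠀⠀⠀⠂⠿⠂⠿⠿⠀⠿⠿
⠀⠀⠀⠀⠀⠀⠀⠀⠀⠿⠿
⠀⠀⠀⠀⠀⠀⠀⠀⠀⠿⠿
⠀⠀⠀⠀⠀⠀⠀⠀⠀⠿⠿

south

⠀⠂⠂⠂⠂⠂⠿⠿⠀⠿⠿
⠀⠿⠿⠿⠿⠂⠿⠿⠀⠿⠿
⠀⠶⠂⠂⠿⠂⠿⠿⠀⠿⠿
⠀⠀⠀⠂⠿⠂⠿⠿⠀⠿⠿
⠀⠀⠀⠂⠿⠂⠿⠿⠀⠿⠿
⠀⠀⠀⠂⠿⣾⠿⠿⠀⠿⠿
⠀⠀⠀⠂⠿⠂⠿⠿⠀⠿⠿
⠀⠀⠀⠂⠿⠂⠿⠿⠀⠿⠿
⠀⠀⠀⠀⠀⠀⠀⠀⠀⠿⠿
⠀⠀⠀⠀⠀⠀⠀⠀⠀⠿⠿
⠀⠀⠀⠀⠀⠀⠀⠀⠀⠿⠿

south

⠀⠿⠿⠿⠿⠂⠿⠿⠀⠿⠿
⠀⠶⠂⠂⠿⠂⠿⠿⠀⠿⠿
⠀⠀⠀⠂⠿⠂⠿⠿⠀⠿⠿
⠀⠀⠀⠂⠿⠂⠿⠿⠀⠿⠿
⠀⠀⠀⠂⠿⠂⠿⠿⠀⠿⠿
⠀⠀⠀⠂⠿⣾⠿⠿⠀⠿⠿
⠀⠀⠀⠂⠿⠂⠿⠿⠀⠿⠿
⠀⠀⠀⠿⠿⠂⠿⠿⠀⠿⠿
⠀⠀⠀⠀⠀⠀⠀⠀⠀⠿⠿
⠀⠀⠀⠀⠀⠀⠀⠀⠀⠿⠿
⠀⠀⠀⠀⠀⠀⠀⠀⠀⠿⠿

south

⠀⠶⠂⠂⠿⠂⠿⠿⠀⠿⠿
⠀⠀⠀⠂⠿⠂⠿⠿⠀⠿⠿
⠀⠀⠀⠂⠿⠂⠿⠿⠀⠿⠿
⠀⠀⠀⠂⠿⠂⠿⠿⠀⠿⠿
⠀⠀⠀⠂⠿⠂⠿⠿⠀⠿⠿
⠀⠀⠀⠂⠿⣾⠿⠿⠀⠿⠿
⠀⠀⠀⠿⠿⠂⠿⠿⠀⠿⠿
⠀⠀⠀⠿⠿⠂⠿⠿⠀⠿⠿
⠀⠀⠀⠀⠀⠀⠀⠀⠀⠿⠿
⠀⠀⠀⠀⠀⠀⠀⠀⠀⠿⠿
⠀⠀⠀⠀⠀⠀⠀⠀⠀⠿⠿

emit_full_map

⠿⠿⠿⠿⠿⠿⠿
⠿⠿⠿⠿⠿⠿⠿
⠂⠂⠂⠂⠂⠿⠿
⠿⠿⠿⠿⠂⠿⠿
⠶⠂⠂⠿⠂⠿⠿
⠀⠀⠂⠿⠂⠿⠿
⠀⠀⠂⠿⠂⠿⠿
⠀⠀⠂⠿⠂⠿⠿
⠀⠀⠂⠿⠂⠿⠿
⠀⠀⠂⠿⣾⠿⠿
⠀⠀⠿⠿⠂⠿⠿
⠀⠀⠿⠿⠂⠿⠿

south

⠀⠀⠀⠂⠿⠂⠿⠿⠀⠿⠿
⠀⠀⠀⠂⠿⠂⠿⠿⠀⠿⠿
⠀⠀⠀⠂⠿⠂⠿⠿⠀⠿⠿
⠀⠀⠀⠂⠿⠂⠿⠿⠀⠿⠿
⠀⠀⠀⠂⠿⠂⠿⠿⠀⠿⠿
⠀⠀⠀⠿⠿⣾⠿⠿⠀⠿⠿
⠀⠀⠀⠿⠿⠂⠿⠿⠀⠿⠿
⠀⠀⠀⠿⠿⠂⠿⠿⠀⠿⠿
⠀⠀⠀⠀⠀⠀⠀⠀⠀⠿⠿
⠀⠀⠀⠀⠀⠀⠀⠀⠀⠿⠿
⠀⠀⠀⠀⠀⠀⠀⠀⠀⠿⠿

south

⠀⠀⠀⠂⠿⠂⠿⠿⠀⠿⠿
⠀⠀⠀⠂⠿⠂⠿⠿⠀⠿⠿
⠀⠀⠀⠂⠿⠂⠿⠿⠀⠿⠿
⠀⠀⠀⠂⠿⠂⠿⠿⠀⠿⠿
⠀⠀⠀⠿⠿⠂⠿⠿⠀⠿⠿
⠀⠀⠀⠿⠿⣾⠿⠿⠀⠿⠿
⠀⠀⠀⠿⠿⠂⠿⠿⠀⠿⠿
⠀⠀⠀⠂⠂⠂⠿⠿⠀⠿⠿
⠀⠀⠀⠀⠀⠀⠀⠀⠀⠿⠿
⠀⠀⠀⠀⠀⠀⠀⠀⠀⠿⠿
⠀⠀⠀⠀⠀⠀⠀⠀⠀⠿⠿

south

⠀⠀⠀⠂⠿⠂⠿⠿⠀⠿⠿
⠀⠀⠀⠂⠿⠂⠿⠿⠀⠿⠿
⠀⠀⠀⠂⠿⠂⠿⠿⠀⠿⠿
⠀⠀⠀⠿⠿⠂⠿⠿⠀⠿⠿
⠀⠀⠀⠿⠿⠂⠿⠿⠀⠿⠿
⠀⠀⠀⠿⠿⣾⠿⠿⠀⠿⠿
⠀⠀⠀⠂⠂⠂⠿⠿⠀⠿⠿
⠀⠀⠀⠿⠿⠂⠿⠿⠀⠿⠿
⠀⠀⠀⠀⠀⠀⠀⠀⠀⠿⠿
⠀⠀⠀⠀⠀⠀⠀⠀⠀⠿⠿
⠀⠀⠀⠀⠀⠀⠀⠀⠀⠿⠿

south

⠀⠀⠀⠂⠿⠂⠿⠿⠀⠿⠿
⠀⠀⠀⠂⠿⠂⠿⠿⠀⠿⠿
⠀⠀⠀⠿⠿⠂⠿⠿⠀⠿⠿
⠀⠀⠀⠿⠿⠂⠿⠿⠀⠿⠿
⠀⠀⠀⠿⠿⠂⠿⠿⠀⠿⠿
⠀⠀⠀⠂⠂⣾⠿⠿⠀⠿⠿
⠀⠀⠀⠿⠿⠂⠿⠿⠀⠿⠿
⠀⠀⠀⠿⠿⠂⠿⠿⠀⠿⠿
⠀⠀⠀⠀⠀⠀⠀⠀⠀⠿⠿
⠀⠀⠀⠀⠀⠀⠀⠀⠀⠿⠿
⠀⠀⠀⠀⠀⠀⠀⠀⠀⠿⠿

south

⠀⠀⠀⠂⠿⠂⠿⠿⠀⠿⠿
⠀⠀⠀⠿⠿⠂⠿⠿⠀⠿⠿
⠀⠀⠀⠿⠿⠂⠿⠿⠀⠿⠿
⠀⠀⠀⠿⠿⠂⠿⠿⠀⠿⠿
⠀⠀⠀⠂⠂⠂⠿⠿⠀⠿⠿
⠀⠀⠀⠿⠿⣾⠿⠿⠀⠿⠿
⠀⠀⠀⠿⠿⠂⠿⠿⠀⠿⠿
⠀⠀⠀⠿⠿⠂⠿⠿⠀⠿⠿
⠀⠀⠀⠀⠀⠀⠀⠀⠀⠿⠿
⠀⠀⠀⠀⠀⠀⠀⠀⠀⠿⠿
⠀⠀⠀⠀⠀⠀⠀⠀⠀⠿⠿

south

⠀⠀⠀⠿⠿⠂⠿⠿⠀⠿⠿
⠀⠀⠀⠿⠿⠂⠿⠿⠀⠿⠿
⠀⠀⠀⠿⠿⠂⠿⠿⠀⠿⠿
⠀⠀⠀⠂⠂⠂⠿⠿⠀⠿⠿
⠀⠀⠀⠿⠿⠂⠿⠿⠀⠿⠿
⠀⠀⠀⠿⠿⣾⠿⠿⠀⠿⠿
⠀⠀⠀⠿⠿⠂⠿⠿⠀⠿⠿
⠀⠀⠀⠿⠿⠂⠿⠿⠀⠿⠿
⠀⠀⠀⠀⠀⠀⠀⠀⠀⠿⠿
⠀⠀⠀⠀⠀⠀⠀⠀⠀⠿⠿
⠀⠀⠀⠀⠀⠀⠀⠀⠀⠿⠿

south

⠀⠀⠀⠿⠿⠂⠿⠿⠀⠿⠿
⠀⠀⠀⠿⠿⠂⠿⠿⠀⠿⠿
⠀⠀⠀⠂⠂⠂⠿⠿⠀⠿⠿
⠀⠀⠀⠿⠿⠂⠿⠿⠀⠿⠿
⠀⠀⠀⠿⠿⠂⠿⠿⠀⠿⠿
⠀⠀⠀⠿⠿⣾⠿⠿⠀⠿⠿
⠀⠀⠀⠿⠿⠂⠿⠿⠀⠿⠿
⠀⠀⠀⠂⠂⠂⠂⠂⠀⠿⠿
⠀⠀⠀⠀⠀⠀⠀⠀⠀⠿⠿
⠀⠀⠀⠀⠀⠀⠀⠀⠀⠿⠿
⠀⠀⠀⠀⠀⠀⠀⠀⠀⠿⠿

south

⠀⠀⠀⠿⠿⠂⠿⠿⠀⠿⠿
⠀⠀⠀⠂⠂⠂⠿⠿⠀⠿⠿
⠀⠀⠀⠿⠿⠂⠿⠿⠀⠿⠿
⠀⠀⠀⠿⠿⠂⠿⠿⠀⠿⠿
⠀⠀⠀⠿⠿⠂⠿⠿⠀⠿⠿
⠀⠀⠀⠿⠿⣾⠿⠿⠀⠿⠿
⠀⠀⠀⠂⠂⠂⠂⠂⠀⠿⠿
⠀⠀⠀⠶⠂⠂⠂⠂⠀⠿⠿
⠀⠀⠀⠀⠀⠀⠀⠀⠀⠿⠿
⠀⠀⠀⠀⠀⠀⠀⠀⠀⠿⠿
⠿⠿⠿⠿⠿⠿⠿⠿⠿⠿⠿

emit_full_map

⠿⠿⠿⠿⠿⠿⠿
⠿⠿⠿⠿⠿⠿⠿
⠂⠂⠂⠂⠂⠿⠿
⠿⠿⠿⠿⠂⠿⠿
⠶⠂⠂⠿⠂⠿⠿
⠀⠀⠂⠿⠂⠿⠿
⠀⠀⠂⠿⠂⠿⠿
⠀⠀⠂⠿⠂⠿⠿
⠀⠀⠂⠿⠂⠿⠿
⠀⠀⠂⠿⠂⠿⠿
⠀⠀⠿⠿⠂⠿⠿
⠀⠀⠿⠿⠂⠿⠿
⠀⠀⠿⠿⠂⠿⠿
⠀⠀⠂⠂⠂⠿⠿
⠀⠀⠿⠿⠂⠿⠿
⠀⠀⠿⠿⠂⠿⠿
⠀⠀⠿⠿⠂⠿⠿
⠀⠀⠿⠿⣾⠿⠿
⠀⠀⠂⠂⠂⠂⠂
⠀⠀⠶⠂⠂⠂⠂

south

⠀⠀⠀⠂⠂⠂⠿⠿⠀⠿⠿
⠀⠀⠀⠿⠿⠂⠿⠿⠀⠿⠿
⠀⠀⠀⠿⠿⠂⠿⠿⠀⠿⠿
⠀⠀⠀⠿⠿⠂⠿⠿⠀⠿⠿
⠀⠀⠀⠿⠿⠂⠿⠿⠀⠿⠿
⠀⠀⠀⠂⠂⣾⠂⠂⠀⠿⠿
⠀⠀⠀⠶⠂⠂⠂⠂⠀⠿⠿
⠀⠀⠀⠂⠂⠂⠂⠂⠀⠿⠿
⠀⠀⠀⠀⠀⠀⠀⠀⠀⠿⠿
⠿⠿⠿⠿⠿⠿⠿⠿⠿⠿⠿
⠿⠿⠿⠿⠿⠿⠿⠿⠿⠿⠿

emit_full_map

⠿⠿⠿⠿⠿⠿⠿
⠿⠿⠿⠿⠿⠿⠿
⠂⠂⠂⠂⠂⠿⠿
⠿⠿⠿⠿⠂⠿⠿
⠶⠂⠂⠿⠂⠿⠿
⠀⠀⠂⠿⠂⠿⠿
⠀⠀⠂⠿⠂⠿⠿
⠀⠀⠂⠿⠂⠿⠿
⠀⠀⠂⠿⠂⠿⠿
⠀⠀⠂⠿⠂⠿⠿
⠀⠀⠿⠿⠂⠿⠿
⠀⠀⠿⠿⠂⠿⠿
⠀⠀⠿⠿⠂⠿⠿
⠀⠀⠂⠂⠂⠿⠿
⠀⠀⠿⠿⠂⠿⠿
⠀⠀⠿⠿⠂⠿⠿
⠀⠀⠿⠿⠂⠿⠿
⠀⠀⠿⠿⠂⠿⠿
⠀⠀⠂⠂⣾⠂⠂
⠀⠀⠶⠂⠂⠂⠂
⠀⠀⠂⠂⠂⠂⠂


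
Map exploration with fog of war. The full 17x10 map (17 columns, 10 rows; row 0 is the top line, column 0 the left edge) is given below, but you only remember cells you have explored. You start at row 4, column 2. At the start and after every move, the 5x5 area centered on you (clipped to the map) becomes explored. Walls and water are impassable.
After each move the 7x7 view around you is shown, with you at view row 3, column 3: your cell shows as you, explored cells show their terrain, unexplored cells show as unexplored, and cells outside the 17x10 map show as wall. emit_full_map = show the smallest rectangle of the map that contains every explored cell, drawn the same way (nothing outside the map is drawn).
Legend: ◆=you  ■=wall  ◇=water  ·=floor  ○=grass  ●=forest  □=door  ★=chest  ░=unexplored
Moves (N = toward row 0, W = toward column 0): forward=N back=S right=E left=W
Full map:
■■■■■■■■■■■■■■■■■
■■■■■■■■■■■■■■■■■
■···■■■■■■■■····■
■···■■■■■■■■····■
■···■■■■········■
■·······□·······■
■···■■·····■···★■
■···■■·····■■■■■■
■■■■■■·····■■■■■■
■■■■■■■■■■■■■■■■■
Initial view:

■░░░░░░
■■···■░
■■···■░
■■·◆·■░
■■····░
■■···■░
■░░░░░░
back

■■···■░
■■···■░
■■···■░
■■·◆··░
■■···■░
■■···■░
■░░░░░░

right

■···■░░
■···■■░
■···■■░
■··◆··░
■···■■░
■···■■░
░░░░░░░

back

■···■■░
■···■■░
■·····░
■··◆■■░
■···■■░
░■■■■■░
░░░░░░░

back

■···■■░
■·····░
■···■■░
■··◆■■░
░■■■■■░
░■■■■■░
■■■■■■■

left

■■···■■
■■·····
■■···■■
■■·◆·■■
■■■■■■■
■■■■■■■
■■■■■■■

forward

■■···■■
■■···■■
■■·····
■■·◆·■■
■■···■■
■■■■■■■
■■■■■■■

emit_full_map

■···■░
■···■■
■···■■
■·····
■·◆·■■
■···■■
■■■■■■
■■■■■■

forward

■■···■░
■■···■■
■■···■■
■■·◆···
■■···■■
■■···■■
■■■■■■■

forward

■░░░░░░
■■···■░
■■···■■
■■·◆·■■
■■·····
■■···■■
■■···■■

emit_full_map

■···■░
■···■■
■·◆·■■
■·····
■···■■
■···■■
■■■■■■
■■■■■■


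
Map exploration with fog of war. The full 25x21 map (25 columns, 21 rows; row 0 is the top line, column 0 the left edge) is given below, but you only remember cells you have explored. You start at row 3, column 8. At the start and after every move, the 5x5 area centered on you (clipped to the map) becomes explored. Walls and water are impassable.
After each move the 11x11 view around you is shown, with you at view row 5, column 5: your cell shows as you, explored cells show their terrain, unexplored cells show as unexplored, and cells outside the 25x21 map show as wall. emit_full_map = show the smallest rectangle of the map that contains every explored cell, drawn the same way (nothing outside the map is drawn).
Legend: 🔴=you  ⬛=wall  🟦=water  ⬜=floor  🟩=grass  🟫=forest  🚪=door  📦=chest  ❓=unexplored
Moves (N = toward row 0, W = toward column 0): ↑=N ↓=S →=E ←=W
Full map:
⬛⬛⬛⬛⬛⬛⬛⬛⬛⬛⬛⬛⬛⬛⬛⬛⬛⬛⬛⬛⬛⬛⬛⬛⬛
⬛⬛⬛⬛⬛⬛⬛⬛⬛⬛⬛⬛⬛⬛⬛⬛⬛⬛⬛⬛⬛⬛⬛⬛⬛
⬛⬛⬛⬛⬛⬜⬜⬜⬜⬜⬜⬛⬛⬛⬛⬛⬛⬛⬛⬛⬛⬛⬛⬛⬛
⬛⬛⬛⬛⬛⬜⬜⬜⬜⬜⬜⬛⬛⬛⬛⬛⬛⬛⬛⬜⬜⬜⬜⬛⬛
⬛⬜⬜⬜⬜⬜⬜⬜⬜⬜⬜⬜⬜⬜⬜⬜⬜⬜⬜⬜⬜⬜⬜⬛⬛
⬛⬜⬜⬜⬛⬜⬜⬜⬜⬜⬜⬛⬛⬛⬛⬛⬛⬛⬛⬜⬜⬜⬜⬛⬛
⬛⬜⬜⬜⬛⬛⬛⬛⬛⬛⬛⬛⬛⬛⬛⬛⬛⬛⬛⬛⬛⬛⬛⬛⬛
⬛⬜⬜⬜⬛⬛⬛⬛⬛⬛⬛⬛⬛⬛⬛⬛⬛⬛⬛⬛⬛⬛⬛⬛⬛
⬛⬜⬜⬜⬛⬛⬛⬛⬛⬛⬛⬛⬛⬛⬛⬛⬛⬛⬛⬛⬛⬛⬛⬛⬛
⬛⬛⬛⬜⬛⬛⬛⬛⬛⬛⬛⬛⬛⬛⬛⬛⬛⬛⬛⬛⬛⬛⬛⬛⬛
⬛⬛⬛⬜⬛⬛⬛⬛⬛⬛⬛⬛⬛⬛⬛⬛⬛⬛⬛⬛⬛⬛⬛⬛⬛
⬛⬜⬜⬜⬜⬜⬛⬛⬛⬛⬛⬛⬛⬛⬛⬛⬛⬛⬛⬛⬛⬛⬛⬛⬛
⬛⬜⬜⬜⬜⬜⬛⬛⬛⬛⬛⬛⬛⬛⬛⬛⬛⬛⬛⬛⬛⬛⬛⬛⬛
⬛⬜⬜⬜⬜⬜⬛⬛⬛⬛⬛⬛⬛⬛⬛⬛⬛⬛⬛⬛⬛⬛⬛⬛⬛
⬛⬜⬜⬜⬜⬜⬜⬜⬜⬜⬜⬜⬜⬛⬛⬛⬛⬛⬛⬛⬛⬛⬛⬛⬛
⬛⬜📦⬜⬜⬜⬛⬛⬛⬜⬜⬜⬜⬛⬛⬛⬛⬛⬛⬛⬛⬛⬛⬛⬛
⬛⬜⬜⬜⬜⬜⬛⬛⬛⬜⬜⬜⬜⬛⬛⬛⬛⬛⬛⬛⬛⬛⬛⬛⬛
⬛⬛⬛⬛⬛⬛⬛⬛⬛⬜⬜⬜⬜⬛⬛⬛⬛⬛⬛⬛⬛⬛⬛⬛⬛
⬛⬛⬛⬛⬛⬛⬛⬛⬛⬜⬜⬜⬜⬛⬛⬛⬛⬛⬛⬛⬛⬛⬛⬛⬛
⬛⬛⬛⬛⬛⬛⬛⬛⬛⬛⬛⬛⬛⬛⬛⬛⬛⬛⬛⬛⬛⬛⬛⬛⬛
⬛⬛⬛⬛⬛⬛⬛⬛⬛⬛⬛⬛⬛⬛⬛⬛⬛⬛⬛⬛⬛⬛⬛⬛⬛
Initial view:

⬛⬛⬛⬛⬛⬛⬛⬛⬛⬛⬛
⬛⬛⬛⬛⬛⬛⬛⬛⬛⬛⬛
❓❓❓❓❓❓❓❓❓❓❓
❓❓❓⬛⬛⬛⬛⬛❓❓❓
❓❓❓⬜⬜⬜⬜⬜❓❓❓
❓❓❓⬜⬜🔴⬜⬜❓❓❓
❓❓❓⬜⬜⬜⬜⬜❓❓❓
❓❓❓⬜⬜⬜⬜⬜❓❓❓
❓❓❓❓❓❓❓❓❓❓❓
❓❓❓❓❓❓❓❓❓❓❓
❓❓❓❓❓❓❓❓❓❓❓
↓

⬛⬛⬛⬛⬛⬛⬛⬛⬛⬛⬛
❓❓❓❓❓❓❓❓❓❓❓
❓❓❓⬛⬛⬛⬛⬛❓❓❓
❓❓❓⬜⬜⬜⬜⬜❓❓❓
❓❓❓⬜⬜⬜⬜⬜❓❓❓
❓❓❓⬜⬜🔴⬜⬜❓❓❓
❓❓❓⬜⬜⬜⬜⬜❓❓❓
❓❓❓⬛⬛⬛⬛⬛❓❓❓
❓❓❓❓❓❓❓❓❓❓❓
❓❓❓❓❓❓❓❓❓❓❓
❓❓❓❓❓❓❓❓❓❓❓

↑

⬛⬛⬛⬛⬛⬛⬛⬛⬛⬛⬛
⬛⬛⬛⬛⬛⬛⬛⬛⬛⬛⬛
❓❓❓❓❓❓❓❓❓❓❓
❓❓❓⬛⬛⬛⬛⬛❓❓❓
❓❓❓⬜⬜⬜⬜⬜❓❓❓
❓❓❓⬜⬜🔴⬜⬜❓❓❓
❓❓❓⬜⬜⬜⬜⬜❓❓❓
❓❓❓⬜⬜⬜⬜⬜❓❓❓
❓❓❓⬛⬛⬛⬛⬛❓❓❓
❓❓❓❓❓❓❓❓❓❓❓
❓❓❓❓❓❓❓❓❓❓❓

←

⬛⬛⬛⬛⬛⬛⬛⬛⬛⬛⬛
⬛⬛⬛⬛⬛⬛⬛⬛⬛⬛⬛
❓❓❓❓❓❓❓❓❓❓❓
❓❓❓⬛⬛⬛⬛⬛⬛❓❓
❓❓❓⬜⬜⬜⬜⬜⬜❓❓
❓❓❓⬜⬜🔴⬜⬜⬜❓❓
❓❓❓⬜⬜⬜⬜⬜⬜❓❓
❓❓❓⬜⬜⬜⬜⬜⬜❓❓
❓❓❓❓⬛⬛⬛⬛⬛❓❓
❓❓❓❓❓❓❓❓❓❓❓
❓❓❓❓❓❓❓❓❓❓❓

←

⬛⬛⬛⬛⬛⬛⬛⬛⬛⬛⬛
⬛⬛⬛⬛⬛⬛⬛⬛⬛⬛⬛
❓❓❓❓❓❓❓❓❓❓❓
❓❓❓⬛⬛⬛⬛⬛⬛⬛❓
❓❓❓⬛⬜⬜⬜⬜⬜⬜❓
❓❓❓⬛⬜🔴⬜⬜⬜⬜❓
❓❓❓⬜⬜⬜⬜⬜⬜⬜❓
❓❓❓⬛⬜⬜⬜⬜⬜⬜❓
❓❓❓❓❓⬛⬛⬛⬛⬛❓
❓❓❓❓❓❓❓❓❓❓❓
❓❓❓❓❓❓❓❓❓❓❓

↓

⬛⬛⬛⬛⬛⬛⬛⬛⬛⬛⬛
❓❓❓❓❓❓❓❓❓❓❓
❓❓❓⬛⬛⬛⬛⬛⬛⬛❓
❓❓❓⬛⬜⬜⬜⬜⬜⬜❓
❓❓❓⬛⬜⬜⬜⬜⬜⬜❓
❓❓❓⬜⬜🔴⬜⬜⬜⬜❓
❓❓❓⬛⬜⬜⬜⬜⬜⬜❓
❓❓❓⬛⬛⬛⬛⬛⬛⬛❓
❓❓❓❓❓❓❓❓❓❓❓
❓❓❓❓❓❓❓❓❓❓❓
❓❓❓❓❓❓❓❓❓❓❓

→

⬛⬛⬛⬛⬛⬛⬛⬛⬛⬛⬛
❓❓❓❓❓❓❓❓❓❓❓
❓❓⬛⬛⬛⬛⬛⬛⬛❓❓
❓❓⬛⬜⬜⬜⬜⬜⬜❓❓
❓❓⬛⬜⬜⬜⬜⬜⬜❓❓
❓❓⬜⬜⬜🔴⬜⬜⬜❓❓
❓❓⬛⬜⬜⬜⬜⬜⬜❓❓
❓❓⬛⬛⬛⬛⬛⬛⬛❓❓
❓❓❓❓❓❓❓❓❓❓❓
❓❓❓❓❓❓❓❓❓❓❓
❓❓❓❓❓❓❓❓❓❓❓

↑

⬛⬛⬛⬛⬛⬛⬛⬛⬛⬛⬛
⬛⬛⬛⬛⬛⬛⬛⬛⬛⬛⬛
❓❓❓❓❓❓❓❓❓❓❓
❓❓⬛⬛⬛⬛⬛⬛⬛❓❓
❓❓⬛⬜⬜⬜⬜⬜⬜❓❓
❓❓⬛⬜⬜🔴⬜⬜⬜❓❓
❓❓⬜⬜⬜⬜⬜⬜⬜❓❓
❓❓⬛⬜⬜⬜⬜⬜⬜❓❓
❓❓⬛⬛⬛⬛⬛⬛⬛❓❓
❓❓❓❓❓❓❓❓❓❓❓
❓❓❓❓❓❓❓❓❓❓❓

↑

⬛⬛⬛⬛⬛⬛⬛⬛⬛⬛⬛
⬛⬛⬛⬛⬛⬛⬛⬛⬛⬛⬛
⬛⬛⬛⬛⬛⬛⬛⬛⬛⬛⬛
❓❓❓⬛⬛⬛⬛⬛❓❓❓
❓❓⬛⬛⬛⬛⬛⬛⬛❓❓
❓❓⬛⬜⬜🔴⬜⬜⬜❓❓
❓❓⬛⬜⬜⬜⬜⬜⬜❓❓
❓❓⬜⬜⬜⬜⬜⬜⬜❓❓
❓❓⬛⬜⬜⬜⬜⬜⬜❓❓
❓❓⬛⬛⬛⬛⬛⬛⬛❓❓
❓❓❓❓❓❓❓❓❓❓❓

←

⬛⬛⬛⬛⬛⬛⬛⬛⬛⬛⬛
⬛⬛⬛⬛⬛⬛⬛⬛⬛⬛⬛
⬛⬛⬛⬛⬛⬛⬛⬛⬛⬛⬛
❓❓❓⬛⬛⬛⬛⬛⬛❓❓
❓❓❓⬛⬛⬛⬛⬛⬛⬛❓
❓❓❓⬛⬜🔴⬜⬜⬜⬜❓
❓❓❓⬛⬜⬜⬜⬜⬜⬜❓
❓❓❓⬜⬜⬜⬜⬜⬜⬜❓
❓❓❓⬛⬜⬜⬜⬜⬜⬜❓
❓❓❓⬛⬛⬛⬛⬛⬛⬛❓
❓❓❓❓❓❓❓❓❓❓❓

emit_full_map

⬛⬛⬛⬛⬛⬛❓
⬛⬛⬛⬛⬛⬛⬛
⬛⬜🔴⬜⬜⬜⬜
⬛⬜⬜⬜⬜⬜⬜
⬜⬜⬜⬜⬜⬜⬜
⬛⬜⬜⬜⬜⬜⬜
⬛⬛⬛⬛⬛⬛⬛

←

⬛⬛⬛⬛⬛⬛⬛⬛⬛⬛⬛
⬛⬛⬛⬛⬛⬛⬛⬛⬛⬛⬛
⬛⬛⬛⬛⬛⬛⬛⬛⬛⬛⬛
❓❓❓⬛⬛⬛⬛⬛⬛⬛❓
❓❓❓⬛⬛⬛⬛⬛⬛⬛⬛
❓❓❓⬛⬛🔴⬜⬜⬜⬜⬜
❓❓❓⬛⬛⬜⬜⬜⬜⬜⬜
❓❓❓⬜⬜⬜⬜⬜⬜⬜⬜
❓❓❓❓⬛⬜⬜⬜⬜⬜⬜
❓❓❓❓⬛⬛⬛⬛⬛⬛⬛
❓❓❓❓❓❓❓❓❓❓❓

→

⬛⬛⬛⬛⬛⬛⬛⬛⬛⬛⬛
⬛⬛⬛⬛⬛⬛⬛⬛⬛⬛⬛
⬛⬛⬛⬛⬛⬛⬛⬛⬛⬛⬛
❓❓⬛⬛⬛⬛⬛⬛⬛❓❓
❓❓⬛⬛⬛⬛⬛⬛⬛⬛❓
❓❓⬛⬛⬜🔴⬜⬜⬜⬜❓
❓❓⬛⬛⬜⬜⬜⬜⬜⬜❓
❓❓⬜⬜⬜⬜⬜⬜⬜⬜❓
❓❓❓⬛⬜⬜⬜⬜⬜⬜❓
❓❓❓⬛⬛⬛⬛⬛⬛⬛❓
❓❓❓❓❓❓❓❓❓❓❓

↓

⬛⬛⬛⬛⬛⬛⬛⬛⬛⬛⬛
⬛⬛⬛⬛⬛⬛⬛⬛⬛⬛⬛
❓❓⬛⬛⬛⬛⬛⬛⬛❓❓
❓❓⬛⬛⬛⬛⬛⬛⬛⬛❓
❓❓⬛⬛⬜⬜⬜⬜⬜⬜❓
❓❓⬛⬛⬜🔴⬜⬜⬜⬜❓
❓❓⬜⬜⬜⬜⬜⬜⬜⬜❓
❓❓❓⬛⬜⬜⬜⬜⬜⬜❓
❓❓❓⬛⬛⬛⬛⬛⬛⬛❓
❓❓❓❓❓❓❓❓❓❓❓
❓❓❓❓❓❓❓❓❓❓❓

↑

⬛⬛⬛⬛⬛⬛⬛⬛⬛⬛⬛
⬛⬛⬛⬛⬛⬛⬛⬛⬛⬛⬛
⬛⬛⬛⬛⬛⬛⬛⬛⬛⬛⬛
❓❓⬛⬛⬛⬛⬛⬛⬛❓❓
❓❓⬛⬛⬛⬛⬛⬛⬛⬛❓
❓❓⬛⬛⬜🔴⬜⬜⬜⬜❓
❓❓⬛⬛⬜⬜⬜⬜⬜⬜❓
❓❓⬜⬜⬜⬜⬜⬜⬜⬜❓
❓❓❓⬛⬜⬜⬜⬜⬜⬜❓
❓❓❓⬛⬛⬛⬛⬛⬛⬛❓
❓❓❓❓❓❓❓❓❓❓❓

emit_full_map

⬛⬛⬛⬛⬛⬛⬛❓
⬛⬛⬛⬛⬛⬛⬛⬛
⬛⬛⬜🔴⬜⬜⬜⬜
⬛⬛⬜⬜⬜⬜⬜⬜
⬜⬜⬜⬜⬜⬜⬜⬜
❓⬛⬜⬜⬜⬜⬜⬜
❓⬛⬛⬛⬛⬛⬛⬛

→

⬛⬛⬛⬛⬛⬛⬛⬛⬛⬛⬛
⬛⬛⬛⬛⬛⬛⬛⬛⬛⬛⬛
⬛⬛⬛⬛⬛⬛⬛⬛⬛⬛⬛
❓⬛⬛⬛⬛⬛⬛⬛❓❓❓
❓⬛⬛⬛⬛⬛⬛⬛⬛❓❓
❓⬛⬛⬜⬜🔴⬜⬜⬜❓❓
❓⬛⬛⬜⬜⬜⬜⬜⬜❓❓
❓⬜⬜⬜⬜⬜⬜⬜⬜❓❓
❓❓⬛⬜⬜⬜⬜⬜⬜❓❓
❓❓⬛⬛⬛⬛⬛⬛⬛❓❓
❓❓❓❓❓❓❓❓❓❓❓


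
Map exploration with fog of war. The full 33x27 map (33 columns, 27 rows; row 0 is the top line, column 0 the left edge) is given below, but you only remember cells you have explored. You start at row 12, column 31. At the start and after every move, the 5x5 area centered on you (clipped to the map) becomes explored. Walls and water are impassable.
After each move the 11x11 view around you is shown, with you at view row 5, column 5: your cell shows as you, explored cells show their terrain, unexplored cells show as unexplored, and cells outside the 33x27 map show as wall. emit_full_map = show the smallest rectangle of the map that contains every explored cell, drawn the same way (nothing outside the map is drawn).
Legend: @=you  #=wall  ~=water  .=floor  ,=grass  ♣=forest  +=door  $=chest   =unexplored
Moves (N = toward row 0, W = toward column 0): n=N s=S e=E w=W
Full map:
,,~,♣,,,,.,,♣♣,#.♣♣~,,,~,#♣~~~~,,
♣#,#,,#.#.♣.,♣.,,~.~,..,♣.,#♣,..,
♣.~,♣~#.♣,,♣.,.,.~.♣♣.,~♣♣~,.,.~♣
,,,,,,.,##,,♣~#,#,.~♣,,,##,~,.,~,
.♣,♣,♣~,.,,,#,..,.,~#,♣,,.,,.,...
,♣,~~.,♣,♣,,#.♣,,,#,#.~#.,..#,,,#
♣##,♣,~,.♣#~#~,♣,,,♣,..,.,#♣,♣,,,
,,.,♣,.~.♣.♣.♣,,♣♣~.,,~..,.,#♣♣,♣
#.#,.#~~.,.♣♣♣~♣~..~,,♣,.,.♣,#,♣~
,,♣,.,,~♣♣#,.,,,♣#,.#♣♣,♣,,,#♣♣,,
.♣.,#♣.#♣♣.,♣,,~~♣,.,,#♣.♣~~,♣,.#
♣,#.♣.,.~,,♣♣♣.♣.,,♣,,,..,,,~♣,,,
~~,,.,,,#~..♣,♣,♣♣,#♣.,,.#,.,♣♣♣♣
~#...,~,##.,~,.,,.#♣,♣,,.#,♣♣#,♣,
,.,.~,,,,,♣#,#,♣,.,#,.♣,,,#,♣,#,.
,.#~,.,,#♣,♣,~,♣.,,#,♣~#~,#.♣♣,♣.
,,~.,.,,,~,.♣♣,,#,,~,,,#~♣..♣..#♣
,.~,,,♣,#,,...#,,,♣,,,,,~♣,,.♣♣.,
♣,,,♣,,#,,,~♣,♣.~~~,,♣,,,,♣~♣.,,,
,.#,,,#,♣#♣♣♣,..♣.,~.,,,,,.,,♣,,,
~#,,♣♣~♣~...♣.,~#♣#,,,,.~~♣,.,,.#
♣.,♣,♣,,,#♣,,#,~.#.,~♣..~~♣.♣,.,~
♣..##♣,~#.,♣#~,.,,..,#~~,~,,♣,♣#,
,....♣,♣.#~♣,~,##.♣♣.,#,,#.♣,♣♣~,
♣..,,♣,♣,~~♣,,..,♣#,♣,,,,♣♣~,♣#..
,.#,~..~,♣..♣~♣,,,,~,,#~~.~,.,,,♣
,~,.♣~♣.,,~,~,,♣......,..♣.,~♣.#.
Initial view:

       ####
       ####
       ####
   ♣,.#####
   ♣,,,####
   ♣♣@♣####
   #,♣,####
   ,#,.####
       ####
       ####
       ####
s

       ####
       ####
   ♣,.#####
   ♣,,,####
   ♣♣♣♣####
   #,@,####
   ,#,.####
   ♣,♣.####
       ####
       ####
       ####

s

       ####
   ♣,.#####
   ♣,,,####
   ♣♣♣♣####
   #,♣,####
   ,#@.####
   ♣,♣.####
   ..#♣####
       ####
       ####
       ####

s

   ♣,.#####
   ♣,,,####
   ♣♣♣♣####
   #,♣,####
   ,#,.####
   ♣,@.####
   ..#♣####
   ♣♣.,####
       ####
       ####
       ####

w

    ♣,.####
    ♣,,,###
    ♣♣♣♣###
   ♣#,♣,###
   ♣,#,.###
   ♣♣@♣.###
   ♣..#♣###
   .♣♣.,###
        ###
        ###
        ###

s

    ♣,,,###
    ♣♣♣♣###
   ♣#,♣,###
   ♣,#,.###
   ♣♣,♣.###
   ♣.@#♣###
   .♣♣.,###
   ♣.,,,###
        ###
        ###
        ###

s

    ♣♣♣♣###
   ♣#,♣,###
   ♣,#,.###
   ♣♣,♣.###
   ♣..#♣###
   .♣@.,###
   ♣.,,,###
   ,♣,,,###
        ###
        ###
        ###

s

   ♣#,♣,###
   ♣,#,.###
   ♣♣,♣.###
   ♣..#♣###
   .♣♣.,###
   ♣.@,,###
   ,♣,,,###
   .,,.####
        ###
        ###
        ###

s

   ♣,#,.###
   ♣♣,♣.###
   ♣..#♣###
   .♣♣.,###
   ♣.,,,###
   ,♣@,,###
   .,,.####
   ♣,.,~###
        ###
        ###
        ###

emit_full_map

 ♣,.#
 ♣,,,
 ♣♣♣♣
♣#,♣,
♣,#,.
♣♣,♣.
♣..#♣
.♣♣.,
♣.,,,
,♣@,,
.,,.#
♣,.,~

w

    ♣,#,.##
    ♣♣,♣.##
    ♣..#♣##
   ,.♣♣.,##
   ~♣.,,,##
   ,,@,,,##
   ,.,,.###
   .♣,.,~##
         ##
         ##
         ##

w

     ♣,#,.#
     ♣♣,♣.#
     ♣..#♣#
   ,,.♣♣.,#
   ♣~♣.,,,#
   .,@♣,,,#
   ♣,.,,.##
   ♣.♣,.,~#
          #
          #
          #

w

      ♣,#,.
      ♣♣,♣.
      ♣..#♣
   ♣,,.♣♣.,
   ,♣~♣.,,,
   ,.@,♣,,,
   ~♣,.,,.#
   ~♣.♣,.,~
           
           
           

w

       ♣,#,
       ♣♣,♣
       ♣..#
   ~♣,,.♣♣.
   ,,♣~♣.,,
   ,,@,,♣,,
   ~~♣,.,,.
   ~~♣.♣,.,
           
           
           

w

        ♣,#
        ♣♣,
        ♣..
   ,~♣,,.♣♣
   ,,,♣~♣.,
   ,,@.,,♣,
   .~~♣,.,,
   .~~♣.♣,.
           
           
           

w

         ♣,
         ♣♣
         ♣.
   ,,~♣,,.♣
   ,,,,♣~♣.
   ,,@,.,,♣
   ,.~~♣,.,
   ..~~♣.♣,
           
           
           

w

          ♣
          ♣
          ♣
   ,,,~♣,,.
   ♣,,,,♣~♣
   ,,@,,.,,
   ,,.~~♣,.
   ♣..~~♣.♣
           
           
           

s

          ♣
          ♣
   ,,,~♣,,.
   ♣,,,,♣~♣
   ,,,,,.,,
   ,,@~~♣,.
   ♣..~~♣.♣
   #~~,~   
           
           
           

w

           
           
    ,,,~♣,,
   ,♣,,,,♣~
   .,,,,,.,
   ,,@.~~♣,
   ~♣..~~♣.
   ,#~~,~  
           
           
           

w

           
           
     ,,,~♣,
   ,,♣,,,,♣
   ~.,,,,,.
   ,,@,.~~♣
   ,~♣..~~♣
   .,#~~,~ 
           
           
           

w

           
           
      ,,,~♣
   ~,,♣,,,,
   ,~.,,,,,
   #,@,,.~~
   .,~♣..~~
   ..,#~~,~
           
           
           

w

           
           
       ,,,~
   ~~,,♣,,,
   .,~.,,,,
   ♣#@,,,.~
   #.,~♣..~
   ,..,#~~,
           
           
           

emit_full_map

            ♣,.#
            ♣,,,
            ♣♣♣♣
           ♣#,♣,
           ♣,#,.
           ♣♣,♣.
           ♣..#♣
    ,,,~♣,,.♣♣.,
~~,,♣,,,,♣~♣.,,,
.,~.,,,,,.,,♣,,,
♣#@,,,.~~♣,.,,.#
#.,~♣..~~♣.♣,.,~
,..,#~~,~       

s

           
       ,,,~
   ~~,,♣,,,
   .,~.,,,,
   ♣#,,,,.~
   #.@~♣..~
   ,..,#~~,
   .♣♣.,   
           
           
           

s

       ,,,~
   ~~,,♣,,,
   .,~.,,,,
   ♣#,,,,.~
   #.,~♣..~
   ,.@,#~~,
   .♣♣.,   
   ♣#,♣,   
           
           
###########

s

   ~~,,♣,,,
   .,~.,,,,
   ♣#,,,,.~
   #.,~♣..~
   ,..,#~~,
   .♣@.,   
   ♣#,♣,   
   ,,~,,   
           
###########
###########

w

    ~~,,♣,,
    .,~.,,,
    ♣#,,,,.
   .#.,~♣..
   ,,..,#~~
   #.@♣.,  
   ,♣#,♣,  
   ,,,~,,  
           
###########
###########

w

     ~~,,♣,
     .,~.,,
     ♣#,,,,
   ~.#.,~♣.
   .,,..,#~
   ##@♣♣., 
   .,♣#,♣, 
   ,,,,~,, 
           
###########
###########

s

     .,~.,,
     ♣#,,,,
   ~.#.,~♣.
   .,,..,#~
   ##.♣♣., 
   .,@#,♣, 
   ,,,,~,, 
   ♣....   
###########
###########
###########

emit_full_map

              ♣,.#
              ♣,,,
              ♣♣♣♣
             ♣#,♣,
             ♣,#,.
             ♣♣,♣.
             ♣..#♣
      ,,,~♣,,.♣♣.,
  ~~,,♣,,,,♣~♣.,,,
  .,~.,,,,,.,,♣,,,
  ♣#,,,,.~~♣,.,,.#
~.#.,~♣..~~♣.♣,.,~
.,,..,#~~,~       
##.♣♣.,           
.,@#,♣,           
,,,,~,,           
♣....             

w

      .,~.,
      ♣#,,,
    ~.#.,~♣
   ,.,,..,#
   ,##.♣♣.,
   ..@♣#,♣,
   ♣,,,,~,,
   ,♣....  
###########
###########
###########

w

       .,~.
       ♣#,,
     ~.#.,~
   ~,.,,..,
   ~,##.♣♣.
   ,.@,♣#,♣
   ~♣,,,,~,
   ,,♣.... 
###########
###########
###########

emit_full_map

                ♣,.#
                ♣,,,
                ♣♣♣♣
               ♣#,♣,
               ♣,#,.
               ♣♣,♣.
               ♣..#♣
        ,,,~♣,,.♣♣.,
    ~~,,♣,,,,♣~♣.,,,
    .,~.,,,,,.,,♣,,,
    ♣#,,,,.~~♣,.,,.#
  ~.#.,~♣..~~♣.♣,.,~
~,.,,..,#~~,~       
~,##.♣♣.,           
,.@,♣#,♣,           
~♣,,,,~,,           
,,♣....             
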